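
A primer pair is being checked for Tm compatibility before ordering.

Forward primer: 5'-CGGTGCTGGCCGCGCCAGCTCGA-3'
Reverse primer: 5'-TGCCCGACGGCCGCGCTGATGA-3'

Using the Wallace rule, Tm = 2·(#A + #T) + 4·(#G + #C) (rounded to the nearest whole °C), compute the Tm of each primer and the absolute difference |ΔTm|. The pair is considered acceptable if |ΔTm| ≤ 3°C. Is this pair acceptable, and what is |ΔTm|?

|ΔTm| = 6°C; the pair is not acceptable.

Forward: A=2 T=3 G=9 C=9 → Tm = 2·5 + 4·18 = 82°C.
Reverse: A=3 T=3 G=8 C=8 → Tm = 2·6 + 4·16 = 76°C.
|ΔTm| = |82 − 76| = 6°C, > 3°C.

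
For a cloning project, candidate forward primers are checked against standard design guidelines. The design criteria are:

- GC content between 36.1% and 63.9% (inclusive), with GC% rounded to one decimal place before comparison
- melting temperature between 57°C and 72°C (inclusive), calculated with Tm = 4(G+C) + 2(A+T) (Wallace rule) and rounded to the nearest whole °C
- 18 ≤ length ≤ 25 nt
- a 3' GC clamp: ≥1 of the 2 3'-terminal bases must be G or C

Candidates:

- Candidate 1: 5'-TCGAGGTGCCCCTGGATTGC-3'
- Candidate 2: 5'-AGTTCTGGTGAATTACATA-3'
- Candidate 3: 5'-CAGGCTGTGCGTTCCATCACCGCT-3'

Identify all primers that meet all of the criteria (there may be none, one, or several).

Candidate 1 (20 nt, A=2 T=5 G=7 C=6): GC 13/20 = 65.0%, outside 36.1–63.9% ✗; Tm = 2·7 + 4·13 = 66°C ✓; length 20 ✓; 3' end GC has 2 G/C ✓ — fails.
Candidate 2 (19 nt, A=6 T=7 G=4 C=2): GC 6/19 = 31.6%, outside 36.1–63.9% ✗; Tm = 2·13 + 4·6 = 50°C, outside 57–72°C ✗; length 19 ✓; 3' end TA has 0 G/C, need ≥1 ✗ — fails.
Candidate 3 (24 nt, A=3 T=6 G=6 C=9): GC 15/24 = 62.5% ✓; Tm = 2·9 + 4·15 = 78°C, outside 57–72°C ✗; length 24 ✓; 3' end CT has 1 G/C ✓ — fails.

None of the candidates satisfy all criteria.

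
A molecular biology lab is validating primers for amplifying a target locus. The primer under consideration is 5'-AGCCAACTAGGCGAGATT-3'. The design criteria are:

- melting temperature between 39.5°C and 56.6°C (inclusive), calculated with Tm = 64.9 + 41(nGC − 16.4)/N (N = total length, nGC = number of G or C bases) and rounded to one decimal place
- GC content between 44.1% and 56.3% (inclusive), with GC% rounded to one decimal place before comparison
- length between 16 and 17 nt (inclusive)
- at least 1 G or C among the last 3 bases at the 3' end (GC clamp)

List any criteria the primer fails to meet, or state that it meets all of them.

Fails: length, GC clamp.

Base counts: A=6, T=3, G=5, C=4 (length 18).
Tm: Tm = 64.9 + 41·(9 − 16.4)/18 = 48.0°C ✓
GC content: GC 9/18 = 50.0% ✓
length: length 18, outside 16–17 ✗
GC clamp: 3' end ATT has 0 G/C, need ≥1 ✗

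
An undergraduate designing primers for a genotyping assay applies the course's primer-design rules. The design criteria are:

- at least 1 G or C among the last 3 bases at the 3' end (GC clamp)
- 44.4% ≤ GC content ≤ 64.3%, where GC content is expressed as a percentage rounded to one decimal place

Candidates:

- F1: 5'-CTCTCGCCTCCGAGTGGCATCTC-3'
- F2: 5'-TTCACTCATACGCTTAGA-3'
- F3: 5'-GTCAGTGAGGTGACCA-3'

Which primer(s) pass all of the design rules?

F3 only.

F1 (23 nt, A=2 T=6 G=5 C=10): 3' end CTC has 2 G/C ✓; GC 15/23 = 65.2%, outside 44.4–64.3% ✗ — fails.
F2 (18 nt, A=5 T=6 G=2 C=5): 3' end AGA has 1 G/C ✓; GC 7/18 = 38.9%, outside 44.4–64.3% ✗ — fails.
F3 (16 nt, A=4 T=3 G=6 C=3): 3' end CCA has 2 G/C ✓; GC 9/16 = 56.3% ✓ — passes.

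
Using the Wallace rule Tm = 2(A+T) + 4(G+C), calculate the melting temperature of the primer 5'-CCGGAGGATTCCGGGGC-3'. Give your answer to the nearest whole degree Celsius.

Base counts: A=2, T=2, G=8, C=5 (length 17).
Tm = 2·(2+2) + 4·(8+5) = 2·4 + 4·13 = 8 + 52 = 60°C.

60°C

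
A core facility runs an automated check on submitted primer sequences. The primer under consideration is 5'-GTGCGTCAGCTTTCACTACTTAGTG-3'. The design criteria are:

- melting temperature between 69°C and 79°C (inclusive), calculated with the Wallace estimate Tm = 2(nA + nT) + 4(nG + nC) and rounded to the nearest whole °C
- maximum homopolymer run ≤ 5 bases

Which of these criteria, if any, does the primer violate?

Meets all criteria.

Base counts: A=4, T=9, G=6, C=6 (length 25).
Tm: Tm = 2·13 + 4·12 = 74°C ✓
homopolymer run: longest run = 3 ✓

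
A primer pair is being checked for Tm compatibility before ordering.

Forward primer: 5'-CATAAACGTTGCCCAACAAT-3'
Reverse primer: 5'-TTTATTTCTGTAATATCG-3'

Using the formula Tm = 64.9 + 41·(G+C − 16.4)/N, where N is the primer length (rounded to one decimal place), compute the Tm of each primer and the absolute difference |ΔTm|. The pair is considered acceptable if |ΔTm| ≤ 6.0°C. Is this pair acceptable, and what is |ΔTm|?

|ΔTm| = 11.0°C; the pair is not acceptable.

Forward: G+C = 8, N = 20 → Tm = 64.9 + 41·(8 − 16.4)/20 = 47.7°C.
Reverse: G+C = 4, N = 18 → Tm = 64.9 + 41·(4 − 16.4)/18 = 36.7°C.
|ΔTm| = |47.7 − 36.7| = 11.0°C, > 6.0°C.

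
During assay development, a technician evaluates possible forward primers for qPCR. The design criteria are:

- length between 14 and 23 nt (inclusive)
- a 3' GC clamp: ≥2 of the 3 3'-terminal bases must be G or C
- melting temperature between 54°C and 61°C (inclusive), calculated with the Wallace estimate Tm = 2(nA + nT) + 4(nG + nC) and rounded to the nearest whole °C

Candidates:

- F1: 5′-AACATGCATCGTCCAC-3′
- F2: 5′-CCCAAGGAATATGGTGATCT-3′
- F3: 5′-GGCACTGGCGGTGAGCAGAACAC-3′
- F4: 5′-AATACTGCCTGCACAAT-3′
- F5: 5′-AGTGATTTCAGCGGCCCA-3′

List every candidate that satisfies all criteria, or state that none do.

F5 only.

F1 (16 nt, A=5 T=3 G=2 C=6): length 16 ✓; 3' end CAC has 2 G/C ✓; Tm = 2·8 + 4·8 = 48°C, outside 54–61°C ✗ — fails.
F2 (20 nt, A=6 T=5 G=5 C=4): length 20 ✓; 3' end TCT has 1 G/C, need ≥2 ✗; Tm = 2·11 + 4·9 = 58°C ✓ — fails.
F3 (23 nt, A=6 T=2 G=9 C=6): length 23 ✓; 3' end CAC has 2 G/C ✓; Tm = 2·8 + 4·15 = 76°C, outside 54–61°C ✗ — fails.
F4 (17 nt, A=6 T=4 G=2 C=5): length 17 ✓; 3' end AAT has 0 G/C, need ≥2 ✗; Tm = 2·10 + 4·7 = 48°C, outside 54–61°C ✗ — fails.
F5 (18 nt, A=4 T=4 G=5 C=5): length 18 ✓; 3' end CCA has 2 G/C ✓; Tm = 2·8 + 4·10 = 56°C ✓ — passes.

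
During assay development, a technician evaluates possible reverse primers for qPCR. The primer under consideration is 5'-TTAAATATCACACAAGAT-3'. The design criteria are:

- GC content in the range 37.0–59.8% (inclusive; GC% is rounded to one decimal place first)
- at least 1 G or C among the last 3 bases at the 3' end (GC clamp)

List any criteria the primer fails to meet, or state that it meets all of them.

Fails: GC content.

Base counts: A=9, T=5, G=1, C=3 (length 18).
GC content: GC 4/18 = 22.2%, outside 37.0–59.8% ✗
GC clamp: 3' end GAT has 1 G/C ✓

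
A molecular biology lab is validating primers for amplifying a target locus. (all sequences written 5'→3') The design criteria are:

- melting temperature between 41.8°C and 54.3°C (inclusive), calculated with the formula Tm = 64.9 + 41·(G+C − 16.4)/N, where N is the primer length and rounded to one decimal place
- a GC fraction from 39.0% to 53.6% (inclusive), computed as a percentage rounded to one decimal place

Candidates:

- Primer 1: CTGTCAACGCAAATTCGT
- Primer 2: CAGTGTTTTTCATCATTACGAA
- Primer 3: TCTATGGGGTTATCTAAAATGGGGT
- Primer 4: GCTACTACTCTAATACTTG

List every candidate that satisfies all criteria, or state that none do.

Primer 1 (18 nt, A=5 T=5 G=3 C=5): Tm = 64.9 + 41·(8 − 16.4)/18 = 45.8°C ✓; GC 8/18 = 44.4% ✓ — passes.
Primer 2 (22 nt, A=6 T=9 G=3 C=4): Tm = 64.9 + 41·(7 − 16.4)/22 = 47.4°C ✓; GC 7/22 = 31.8%, outside 39.0–53.6% ✗ — fails.
Primer 3 (25 nt, A=6 T=9 G=8 C=2): Tm = 64.9 + 41·(10 − 16.4)/25 = 54.4°C, outside 41.8–54.3°C ✗; GC 10/25 = 40.0% ✓ — fails.
Primer 4 (19 nt, A=5 T=7 G=2 C=5): Tm = 64.9 + 41·(7 − 16.4)/19 = 44.6°C ✓; GC 7/19 = 36.8%, outside 39.0–53.6% ✗ — fails.

Primer 1 only.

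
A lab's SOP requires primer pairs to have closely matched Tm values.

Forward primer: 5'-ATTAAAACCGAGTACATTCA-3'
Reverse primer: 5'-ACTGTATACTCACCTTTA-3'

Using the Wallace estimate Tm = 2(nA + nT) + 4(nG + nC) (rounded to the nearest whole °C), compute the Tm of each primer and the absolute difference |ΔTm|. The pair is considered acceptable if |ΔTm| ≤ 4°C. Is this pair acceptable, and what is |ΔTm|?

Forward: A=9 T=5 G=2 C=4 → Tm = 2·14 + 4·6 = 52°C.
Reverse: A=5 T=7 G=1 C=5 → Tm = 2·12 + 4·6 = 48°C.
|ΔTm| = |52 − 48| = 4°C, ≤ 4°C.

|ΔTm| = 4°C; the pair is acceptable.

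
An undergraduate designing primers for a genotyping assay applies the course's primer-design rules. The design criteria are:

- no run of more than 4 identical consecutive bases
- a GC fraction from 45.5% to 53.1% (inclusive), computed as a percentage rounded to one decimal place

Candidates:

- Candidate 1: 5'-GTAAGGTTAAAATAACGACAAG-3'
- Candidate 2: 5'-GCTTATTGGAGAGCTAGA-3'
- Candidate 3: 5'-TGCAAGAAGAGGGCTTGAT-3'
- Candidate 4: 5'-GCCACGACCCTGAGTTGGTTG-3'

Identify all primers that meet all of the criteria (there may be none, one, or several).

Candidate 3 only.

Candidate 1 (22 nt, A=11 T=4 G=5 C=2): longest run = 4 ✓; GC 7/22 = 31.8%, outside 45.5–53.1% ✗ — fails.
Candidate 2 (18 nt, A=5 T=5 G=6 C=2): longest run = 2 ✓; GC 8/18 = 44.4%, outside 45.5–53.1% ✗ — fails.
Candidate 3 (19 nt, A=6 T=4 G=7 C=2): longest run = 3 ✓; GC 9/19 = 47.4% ✓ — passes.
Candidate 4 (21 nt, A=3 T=5 G=7 C=6): longest run = 3 ✓; GC 13/21 = 61.9%, outside 45.5–53.1% ✗ — fails.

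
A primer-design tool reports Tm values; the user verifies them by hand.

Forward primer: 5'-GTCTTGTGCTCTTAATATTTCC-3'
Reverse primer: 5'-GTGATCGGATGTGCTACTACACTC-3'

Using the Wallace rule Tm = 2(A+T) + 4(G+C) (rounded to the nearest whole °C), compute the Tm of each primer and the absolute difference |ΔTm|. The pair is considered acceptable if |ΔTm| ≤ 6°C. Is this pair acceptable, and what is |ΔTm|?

Forward: A=3 T=11 G=3 C=5 → Tm = 2·14 + 4·8 = 60°C.
Reverse: A=5 T=7 G=6 C=6 → Tm = 2·12 + 4·12 = 72°C.
|ΔTm| = |60 − 72| = 12°C, > 6°C.

|ΔTm| = 12°C; the pair is not acceptable.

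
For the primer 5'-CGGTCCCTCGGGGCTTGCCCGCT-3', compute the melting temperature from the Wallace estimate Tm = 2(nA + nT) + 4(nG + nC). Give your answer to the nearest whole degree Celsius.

82°C

Base counts: A=0, T=5, G=8, C=10 (length 23).
Tm = 2·(0+5) + 4·(8+10) = 2·5 + 4·18 = 10 + 72 = 82°C.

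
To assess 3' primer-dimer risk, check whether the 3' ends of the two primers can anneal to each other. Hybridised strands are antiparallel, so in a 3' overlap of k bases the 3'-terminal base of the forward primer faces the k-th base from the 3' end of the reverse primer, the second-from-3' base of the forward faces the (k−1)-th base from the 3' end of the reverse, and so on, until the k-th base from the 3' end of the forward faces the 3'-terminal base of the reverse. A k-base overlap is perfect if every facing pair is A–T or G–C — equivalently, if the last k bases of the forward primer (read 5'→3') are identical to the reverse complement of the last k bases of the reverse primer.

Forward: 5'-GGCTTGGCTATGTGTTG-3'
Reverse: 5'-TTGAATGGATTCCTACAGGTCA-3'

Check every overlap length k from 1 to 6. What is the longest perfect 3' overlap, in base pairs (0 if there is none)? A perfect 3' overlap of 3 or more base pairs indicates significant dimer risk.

Longest perfect overlap: 2 complementary base pairs; below the dimer-risk threshold (threshold 3).

Last 6 bases (5'→3') — forward …GTGTTG, reverse …AGGTCA.
Reverse complement of the reverse primer's last 6 bases: TGACCT; its first k bases are the reverse complement of the reverse primer's last k bases, so a perfect k-base overlap needs the forward primer's last k bases to equal them.
Comparing (forward last k vs required): k=1: G vs T ✗; k=2: TG vs TG ✓; k=3: TTG vs TGA ✗; k=4: GTTG vs TGAC ✗; k=5: TGTTG vs TGACC ✗; k=6: GTGTTG vs TGACCT ✗.
Only k = 2 is perfect, so the longest perfect 3' overlap is 2.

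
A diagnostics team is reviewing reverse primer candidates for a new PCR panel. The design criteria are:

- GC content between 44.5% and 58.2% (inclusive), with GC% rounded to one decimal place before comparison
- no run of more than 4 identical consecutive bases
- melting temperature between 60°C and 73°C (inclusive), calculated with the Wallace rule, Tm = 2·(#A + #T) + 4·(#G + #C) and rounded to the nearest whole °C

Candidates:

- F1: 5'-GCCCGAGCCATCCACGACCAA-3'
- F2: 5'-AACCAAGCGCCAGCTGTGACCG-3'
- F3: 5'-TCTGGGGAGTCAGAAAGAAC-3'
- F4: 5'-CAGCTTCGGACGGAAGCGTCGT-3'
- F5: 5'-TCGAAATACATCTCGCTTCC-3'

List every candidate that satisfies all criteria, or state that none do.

F3 only.

F1 (21 nt, A=6 T=1 G=4 C=10): GC 14/21 = 66.7%, outside 44.5–58.2% ✗; longest run = 3 ✓; Tm = 2·7 + 4·14 = 70°C ✓ — fails.
F2 (22 nt, A=6 T=2 G=6 C=8): GC 14/22 = 63.6%, outside 44.5–58.2% ✗; longest run = 2 ✓; Tm = 2·8 + 4·14 = 72°C ✓ — fails.
F3 (20 nt, A=7 T=3 G=7 C=3): GC 10/20 = 50.0% ✓; longest run = 4 ✓; Tm = 2·10 + 4·10 = 60°C ✓ — passes.
F4 (22 nt, A=4 T=4 G=8 C=6): GC 14/22 = 63.6%, outside 44.5–58.2% ✗; longest run = 2 ✓; Tm = 2·8 + 4·14 = 72°C ✓ — fails.
F5 (20 nt, A=5 T=6 G=2 C=7): GC 9/20 = 45.0% ✓; longest run = 3 ✓; Tm = 2·11 + 4·9 = 58°C, outside 60–73°C ✗ — fails.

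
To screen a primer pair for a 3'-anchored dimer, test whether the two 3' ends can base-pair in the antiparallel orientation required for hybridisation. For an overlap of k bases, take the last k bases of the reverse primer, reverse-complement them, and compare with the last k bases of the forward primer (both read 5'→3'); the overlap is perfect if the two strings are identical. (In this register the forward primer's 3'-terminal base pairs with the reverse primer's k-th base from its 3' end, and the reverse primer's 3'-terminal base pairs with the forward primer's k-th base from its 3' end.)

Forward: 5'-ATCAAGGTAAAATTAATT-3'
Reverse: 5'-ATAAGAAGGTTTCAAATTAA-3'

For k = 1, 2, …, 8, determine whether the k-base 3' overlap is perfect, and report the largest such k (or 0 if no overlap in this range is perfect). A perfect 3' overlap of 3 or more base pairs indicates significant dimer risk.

Last 8 bases (5'→3') — forward …AATTAATT, reverse …CAAATTAA.
Reverse complement of the reverse primer's last 8 bases: TTAATTTG; its first k bases are the reverse complement of the reverse primer's last k bases, so a perfect k-base overlap needs the forward primer's last k bases to equal them.
Comparing (forward last k vs required): k=1: T vs T ✓; k=2: TT vs TT ✓; k=3: ATT vs TTA ✗; k=4: AATT vs TTAA ✗; k=5: TAATT vs TTAAT ✗; k=6: TTAATT vs TTAATT ✓; k=7: ATTAATT vs TTAATTT ✗; k=8: AATTAATT vs TTAATTTG ✗.
Perfect overlaps at k = 1, 2, 6; the largest is 6.

Longest perfect overlap: 6 complementary base pairs; significant dimer risk (threshold 3).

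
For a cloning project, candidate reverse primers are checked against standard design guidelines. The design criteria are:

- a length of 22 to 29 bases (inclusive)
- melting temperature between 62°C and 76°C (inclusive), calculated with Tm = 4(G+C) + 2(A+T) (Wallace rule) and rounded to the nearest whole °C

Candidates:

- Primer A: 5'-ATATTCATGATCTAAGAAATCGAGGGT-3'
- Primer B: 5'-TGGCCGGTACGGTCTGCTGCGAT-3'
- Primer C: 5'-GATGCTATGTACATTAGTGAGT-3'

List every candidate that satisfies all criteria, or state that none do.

Primer A and Primer B.

Primer A (27 nt, A=10 T=8 G=6 C=3): length 27 ✓; Tm = 2·18 + 4·9 = 72°C ✓ — passes.
Primer B (23 nt, A=2 T=6 G=9 C=6): length 23 ✓; Tm = 2·8 + 4·15 = 76°C ✓ — passes.
Primer C (22 nt, A=6 T=8 G=6 C=2): length 22 ✓; Tm = 2·14 + 4·8 = 60°C, outside 62–76°C ✗ — fails.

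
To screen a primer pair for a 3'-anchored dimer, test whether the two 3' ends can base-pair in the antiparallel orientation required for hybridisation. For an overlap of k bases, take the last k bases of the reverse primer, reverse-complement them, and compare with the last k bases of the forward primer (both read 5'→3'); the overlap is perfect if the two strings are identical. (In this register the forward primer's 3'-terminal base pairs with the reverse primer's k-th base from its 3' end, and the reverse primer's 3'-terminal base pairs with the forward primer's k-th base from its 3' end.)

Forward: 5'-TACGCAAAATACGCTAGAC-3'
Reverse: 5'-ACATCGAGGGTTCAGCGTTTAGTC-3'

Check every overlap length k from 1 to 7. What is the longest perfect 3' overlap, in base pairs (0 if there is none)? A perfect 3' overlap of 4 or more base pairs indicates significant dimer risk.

Last 7 bases (5'→3') — forward …GCTAGAC, reverse …TTTAGTC.
Reverse complement of the reverse primer's last 7 bases: GACTAAA; its first k bases are the reverse complement of the reverse primer's last k bases, so a perfect k-base overlap needs the forward primer's last k bases to equal them.
Comparing (forward last k vs required): k=1: C vs G ✗; k=2: AC vs GA ✗; k=3: GAC vs GAC ✓; k=4: AGAC vs GACT ✗; k=5: TAGAC vs GACTA ✗; k=6: CTAGAC vs GACTAA ✗; k=7: GCTAGAC vs GACTAAA ✗.
Only k = 3 is perfect, so the longest perfect 3' overlap is 3.

Longest perfect overlap: 3 complementary base pairs; below the dimer-risk threshold (threshold 4).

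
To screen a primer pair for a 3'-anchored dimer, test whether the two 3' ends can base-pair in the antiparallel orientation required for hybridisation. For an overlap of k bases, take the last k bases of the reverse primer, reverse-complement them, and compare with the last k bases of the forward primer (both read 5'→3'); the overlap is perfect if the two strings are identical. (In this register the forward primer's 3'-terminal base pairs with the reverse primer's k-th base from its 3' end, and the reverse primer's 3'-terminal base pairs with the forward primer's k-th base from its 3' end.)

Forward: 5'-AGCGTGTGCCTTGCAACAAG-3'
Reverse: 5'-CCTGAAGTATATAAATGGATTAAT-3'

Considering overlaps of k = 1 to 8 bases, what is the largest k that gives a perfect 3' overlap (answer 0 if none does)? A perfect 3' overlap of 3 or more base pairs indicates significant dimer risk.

Last 8 bases (5'→3') — forward …GCAACAAG, reverse …GGATTAAT.
Reverse complement of the reverse primer's last 8 bases: ATTAATCC; its first k bases are the reverse complement of the reverse primer's last k bases, so a perfect k-base overlap needs the forward primer's last k bases to equal them.
Comparing (forward last k vs required): k=1: G vs A ✗; k=2: AG vs AT ✗; k=3: AAG vs ATT ✗; k=4: CAAG vs ATTA ✗; k=5: ACAAG vs ATTAA ✗; k=6: AACAAG vs ATTAAT ✗; k=7: CAACAAG vs ATTAATC ✗; k=8: GCAACAAG vs ATTAATCC ✗.
No overlap length from 1 to 8 is perfect, so the longest perfect 3' overlap is 0.

Longest perfect overlap: 0 complementary base pairs; below the dimer-risk threshold (threshold 3).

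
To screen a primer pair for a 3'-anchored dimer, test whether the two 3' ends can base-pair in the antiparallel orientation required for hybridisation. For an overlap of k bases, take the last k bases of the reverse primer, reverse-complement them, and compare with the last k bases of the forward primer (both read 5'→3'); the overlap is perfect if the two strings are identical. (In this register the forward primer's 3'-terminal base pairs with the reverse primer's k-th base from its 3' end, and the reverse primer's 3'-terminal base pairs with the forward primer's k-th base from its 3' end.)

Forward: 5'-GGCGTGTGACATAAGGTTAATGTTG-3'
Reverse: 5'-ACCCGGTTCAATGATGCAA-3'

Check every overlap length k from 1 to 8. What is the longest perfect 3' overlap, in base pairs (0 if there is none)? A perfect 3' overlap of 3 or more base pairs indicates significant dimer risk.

Longest perfect overlap: 3 complementary base pairs; significant dimer risk (threshold 3).

Last 8 bases (5'→3') — forward …TAATGTTG, reverse …TGATGCAA.
Reverse complement of the reverse primer's last 8 bases: TTGCATCA; its first k bases are the reverse complement of the reverse primer's last k bases, so a perfect k-base overlap needs the forward primer's last k bases to equal them.
Comparing (forward last k vs required): k=1: G vs T ✗; k=2: TG vs TT ✗; k=3: TTG vs TTG ✓; k=4: GTTG vs TTGC ✗; k=5: TGTTG vs TTGCA ✗; k=6: ATGTTG vs TTGCAT ✗; k=7: AATGTTG vs TTGCATC ✗; k=8: TAATGTTG vs TTGCATCA ✗.
Only k = 3 is perfect, so the longest perfect 3' overlap is 3.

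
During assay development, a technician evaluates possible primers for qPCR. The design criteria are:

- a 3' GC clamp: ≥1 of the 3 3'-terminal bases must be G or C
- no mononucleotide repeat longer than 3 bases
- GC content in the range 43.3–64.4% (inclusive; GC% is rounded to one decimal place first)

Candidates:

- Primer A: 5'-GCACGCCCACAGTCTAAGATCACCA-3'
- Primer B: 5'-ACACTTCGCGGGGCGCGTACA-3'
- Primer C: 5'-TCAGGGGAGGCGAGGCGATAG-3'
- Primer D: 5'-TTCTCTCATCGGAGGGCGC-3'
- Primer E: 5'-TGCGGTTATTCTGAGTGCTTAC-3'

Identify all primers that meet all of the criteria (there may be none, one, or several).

Primer A (25 nt, A=8 T=3 G=4 C=10): 3' end CCA has 2 G/C ✓; longest run = 3 ✓; GC 14/25 = 56.0% ✓ — passes.
Primer B (21 nt, A=4 T=3 G=7 C=7): 3' end ACA has 1 G/C ✓; longest run = 4, exceeds 3 ✗; GC 14/21 = 66.7%, outside 43.3–64.4% ✗ — fails.
Primer C (21 nt, A=5 T=2 G=11 C=3): 3' end TAG has 1 G/C ✓; longest run = 4, exceeds 3 ✗; GC 14/21 = 66.7%, outside 43.3–64.4% ✗ — fails.
Primer D (19 nt, A=2 T=5 G=6 C=6): 3' end CGC has 3 G/C ✓; longest run = 3 ✓; GC 12/19 = 63.2% ✓ — passes.
Primer E (22 nt, A=3 T=9 G=6 C=4): 3' end TAC has 1 G/C ✓; longest run = 2 ✓; GC 10/22 = 45.5% ✓ — passes.

Primer A, Primer D and Primer E.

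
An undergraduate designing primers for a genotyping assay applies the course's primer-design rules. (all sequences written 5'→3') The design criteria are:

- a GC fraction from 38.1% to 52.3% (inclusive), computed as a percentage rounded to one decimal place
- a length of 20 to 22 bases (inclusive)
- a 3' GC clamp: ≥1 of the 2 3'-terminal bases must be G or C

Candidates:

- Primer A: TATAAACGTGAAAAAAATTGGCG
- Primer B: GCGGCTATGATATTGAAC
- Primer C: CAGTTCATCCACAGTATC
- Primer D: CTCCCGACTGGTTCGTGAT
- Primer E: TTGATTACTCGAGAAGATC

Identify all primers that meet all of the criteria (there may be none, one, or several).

None of the candidates satisfy all criteria.

Primer A (23 nt, A=11 T=5 G=5 C=2): GC 7/23 = 30.4%, outside 38.1–52.3% ✗; length 23, outside 20–22 ✗; 3' end CG has 2 G/C ✓ — fails.
Primer B (18 nt, A=5 T=5 G=5 C=3): GC 8/18 = 44.4% ✓; length 18, outside 20–22 ✗; 3' end AC has 1 G/C ✓ — fails.
Primer C (18 nt, A=5 T=5 G=2 C=6): GC 8/18 = 44.4% ✓; length 18, outside 20–22 ✗; 3' end TC has 1 G/C ✓ — fails.
Primer D (19 nt, A=2 T=6 G=5 C=6): GC 11/19 = 57.9%, outside 38.1–52.3% ✗; length 19, outside 20–22 ✗; 3' end AT has 0 G/C, need ≥1 ✗ — fails.
Primer E (19 nt, A=6 T=6 G=4 C=3): GC 7/19 = 36.8%, outside 38.1–52.3% ✗; length 19, outside 20–22 ✗; 3' end TC has 1 G/C ✓ — fails.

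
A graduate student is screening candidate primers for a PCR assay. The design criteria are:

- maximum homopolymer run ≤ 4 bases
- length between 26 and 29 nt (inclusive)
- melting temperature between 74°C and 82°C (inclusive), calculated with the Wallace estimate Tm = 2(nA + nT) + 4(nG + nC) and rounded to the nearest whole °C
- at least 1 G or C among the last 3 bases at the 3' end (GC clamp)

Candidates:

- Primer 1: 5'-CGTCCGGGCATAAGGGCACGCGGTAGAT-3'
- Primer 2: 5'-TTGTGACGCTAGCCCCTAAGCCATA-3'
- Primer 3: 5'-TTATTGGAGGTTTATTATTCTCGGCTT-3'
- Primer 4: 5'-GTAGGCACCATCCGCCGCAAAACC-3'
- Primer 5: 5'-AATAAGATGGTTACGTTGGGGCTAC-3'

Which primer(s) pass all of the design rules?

Primer 1 (28 nt, A=6 T=4 G=11 C=7): longest run = 3 ✓; length 28 ✓; Tm = 2·10 + 4·18 = 92°C, outside 74–82°C ✗; 3' end GAT has 1 G/C ✓ — fails.
Primer 2 (25 nt, A=6 T=6 G=5 C=8): longest run = 4 ✓; length 25, outside 26–29 ✗; Tm = 2·12 + 4·13 = 76°C ✓; 3' end ATA has 0 G/C, need ≥1 ✗ — fails.
Primer 3 (27 nt, A=4 T=14 G=6 C=3): longest run = 3 ✓; length 27 ✓; Tm = 2·18 + 4·9 = 72°C, outside 74–82°C ✗; 3' end CTT has 1 G/C ✓ — fails.
Primer 4 (24 nt, A=7 T=2 G=5 C=10): longest run = 4 ✓; length 24, outside 26–29 ✗; Tm = 2·9 + 4·15 = 78°C ✓; 3' end ACC has 2 G/C ✓ — fails.
Primer 5 (25 nt, A=7 T=7 G=8 C=3): longest run = 4 ✓; length 25, outside 26–29 ✗; Tm = 2·14 + 4·11 = 72°C, outside 74–82°C ✗; 3' end TAC has 1 G/C ✓ — fails.

None of the candidates satisfy all criteria.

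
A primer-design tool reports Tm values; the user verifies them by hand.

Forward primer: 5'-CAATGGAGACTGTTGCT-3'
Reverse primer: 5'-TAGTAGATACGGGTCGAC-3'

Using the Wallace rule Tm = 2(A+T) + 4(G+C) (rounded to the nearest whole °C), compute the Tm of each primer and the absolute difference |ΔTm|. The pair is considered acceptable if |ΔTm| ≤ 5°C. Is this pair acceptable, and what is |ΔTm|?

|ΔTm| = 4°C; the pair is acceptable.

Forward: A=4 T=5 G=5 C=3 → Tm = 2·9 + 4·8 = 50°C.
Reverse: A=5 T=4 G=6 C=3 → Tm = 2·9 + 4·9 = 54°C.
|ΔTm| = |50 − 54| = 4°C, ≤ 5°C.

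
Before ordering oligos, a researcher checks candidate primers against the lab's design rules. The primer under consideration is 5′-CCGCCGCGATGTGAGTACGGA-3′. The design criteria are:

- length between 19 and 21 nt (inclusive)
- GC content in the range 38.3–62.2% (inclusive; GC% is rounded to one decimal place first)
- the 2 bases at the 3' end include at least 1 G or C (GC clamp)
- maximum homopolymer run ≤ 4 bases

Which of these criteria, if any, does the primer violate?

Fails: GC content.

Base counts: A=4, T=3, G=8, C=6 (length 21).
length: length 21 ✓
GC content: GC 14/21 = 66.7%, outside 38.3–62.2% ✗
GC clamp: 3' end GA has 1 G/C ✓
homopolymer run: longest run = 2 ✓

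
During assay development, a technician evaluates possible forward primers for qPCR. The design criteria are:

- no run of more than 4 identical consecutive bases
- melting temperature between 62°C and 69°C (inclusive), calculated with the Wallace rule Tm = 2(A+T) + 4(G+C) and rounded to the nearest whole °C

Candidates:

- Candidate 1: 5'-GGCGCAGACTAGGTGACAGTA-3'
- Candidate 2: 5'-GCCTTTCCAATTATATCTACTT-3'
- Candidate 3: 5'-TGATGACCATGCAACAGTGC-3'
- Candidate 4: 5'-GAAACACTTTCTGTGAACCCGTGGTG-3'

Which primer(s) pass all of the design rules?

Candidate 1 (21 nt, A=6 T=3 G=8 C=4): longest run = 2 ✓; Tm = 2·9 + 4·12 = 66°C ✓ — passes.
Candidate 2 (22 nt, A=5 T=10 G=1 C=6): longest run = 3 ✓; Tm = 2·15 + 4·7 = 58°C, outside 62–69°C ✗ — fails.
Candidate 3 (20 nt, A=6 T=4 G=5 C=5): longest run = 2 ✓; Tm = 2·10 + 4·10 = 60°C, outside 62–69°C ✗ — fails.
Candidate 4 (26 nt, A=6 T=7 G=7 C=6): longest run = 3 ✓; Tm = 2·13 + 4·13 = 78°C, outside 62–69°C ✗ — fails.

Candidate 1 only.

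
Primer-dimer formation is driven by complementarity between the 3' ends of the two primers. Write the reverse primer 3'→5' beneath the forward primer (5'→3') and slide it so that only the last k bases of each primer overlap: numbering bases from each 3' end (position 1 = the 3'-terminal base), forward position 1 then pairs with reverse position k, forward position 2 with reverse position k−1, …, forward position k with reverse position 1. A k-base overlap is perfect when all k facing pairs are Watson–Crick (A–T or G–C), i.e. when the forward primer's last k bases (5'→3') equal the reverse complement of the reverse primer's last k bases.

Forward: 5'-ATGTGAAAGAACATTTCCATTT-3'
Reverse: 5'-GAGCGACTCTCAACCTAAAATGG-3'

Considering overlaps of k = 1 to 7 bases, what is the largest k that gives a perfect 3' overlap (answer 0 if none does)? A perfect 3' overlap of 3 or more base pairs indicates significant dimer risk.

Longest perfect overlap: 6 complementary base pairs; significant dimer risk (threshold 3).

Last 7 bases (5'→3') — forward …TCCATTT, reverse …AAAATGG.
Reverse complement of the reverse primer's last 7 bases: CCATTTT; its first k bases are the reverse complement of the reverse primer's last k bases, so a perfect k-base overlap needs the forward primer's last k bases to equal them.
Comparing (forward last k vs required): k=1: T vs C ✗; k=2: TT vs CC ✗; k=3: TTT vs CCA ✗; k=4: ATTT vs CCAT ✗; k=5: CATTT vs CCATT ✗; k=6: CCATTT vs CCATTT ✓; k=7: TCCATTT vs CCATTTT ✗.
Only k = 6 is perfect, so the longest perfect 3' overlap is 6.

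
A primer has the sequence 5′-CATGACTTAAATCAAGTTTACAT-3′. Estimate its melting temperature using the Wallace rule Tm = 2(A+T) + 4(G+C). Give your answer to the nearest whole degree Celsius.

Base counts: A=9, T=8, G=2, C=4 (length 23).
Tm = 2·(9+8) + 4·(2+4) = 2·17 + 4·6 = 34 + 24 = 58°C.

58°C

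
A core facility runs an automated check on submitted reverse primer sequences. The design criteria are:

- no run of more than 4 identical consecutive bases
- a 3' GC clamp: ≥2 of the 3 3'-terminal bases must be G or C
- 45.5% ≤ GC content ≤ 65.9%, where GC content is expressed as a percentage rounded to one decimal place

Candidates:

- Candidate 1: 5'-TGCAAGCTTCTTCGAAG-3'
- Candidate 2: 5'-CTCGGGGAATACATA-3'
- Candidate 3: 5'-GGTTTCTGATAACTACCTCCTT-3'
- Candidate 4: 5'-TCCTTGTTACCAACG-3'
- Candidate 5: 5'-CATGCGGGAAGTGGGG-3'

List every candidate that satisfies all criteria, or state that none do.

Candidate 4 only.

Candidate 1 (17 nt, A=4 T=5 G=4 C=4): longest run = 2 ✓; 3' end AAG has 1 G/C, need ≥2 ✗; GC 8/17 = 47.1% ✓ — fails.
Candidate 2 (15 nt, A=5 T=3 G=4 C=3): longest run = 4 ✓; 3' end ATA has 0 G/C, need ≥2 ✗; GC 7/15 = 46.7% ✓ — fails.
Candidate 3 (22 nt, A=4 T=9 G=3 C=6): longest run = 3 ✓; 3' end CTT has 1 G/C, need ≥2 ✗; GC 9/22 = 40.9%, outside 45.5–65.9% ✗ — fails.
Candidate 4 (15 nt, A=3 T=5 G=2 C=5): longest run = 2 ✓; 3' end ACG has 2 G/C ✓; GC 7/15 = 46.7% ✓ — passes.
Candidate 5 (16 nt, A=3 T=2 G=9 C=2): longest run = 4 ✓; 3' end GGG has 3 G/C ✓; GC 11/16 = 68.8%, outside 45.5–65.9% ✗ — fails.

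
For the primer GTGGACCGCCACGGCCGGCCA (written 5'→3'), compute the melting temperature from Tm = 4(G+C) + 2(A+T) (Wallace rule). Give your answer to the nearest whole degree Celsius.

Base counts: A=3, T=1, G=8, C=9 (length 21).
Tm = 2·(3+1) + 4·(8+9) = 2·4 + 4·17 = 8 + 68 = 76°C.

76°C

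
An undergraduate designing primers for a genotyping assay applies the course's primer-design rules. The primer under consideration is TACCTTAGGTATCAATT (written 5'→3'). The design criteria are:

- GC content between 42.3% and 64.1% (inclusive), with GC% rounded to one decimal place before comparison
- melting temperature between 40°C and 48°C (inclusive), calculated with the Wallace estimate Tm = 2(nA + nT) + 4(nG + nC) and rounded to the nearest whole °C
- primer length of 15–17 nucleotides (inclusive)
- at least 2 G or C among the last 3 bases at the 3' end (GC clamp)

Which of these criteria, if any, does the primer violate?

Fails: GC content, GC clamp.

Base counts: A=5, T=7, G=2, C=3 (length 17).
GC content: GC 5/17 = 29.4%, outside 42.3–64.1% ✗
Tm: Tm = 2·12 + 4·5 = 44°C ✓
length: length 17 ✓
GC clamp: 3' end ATT has 0 G/C, need ≥2 ✗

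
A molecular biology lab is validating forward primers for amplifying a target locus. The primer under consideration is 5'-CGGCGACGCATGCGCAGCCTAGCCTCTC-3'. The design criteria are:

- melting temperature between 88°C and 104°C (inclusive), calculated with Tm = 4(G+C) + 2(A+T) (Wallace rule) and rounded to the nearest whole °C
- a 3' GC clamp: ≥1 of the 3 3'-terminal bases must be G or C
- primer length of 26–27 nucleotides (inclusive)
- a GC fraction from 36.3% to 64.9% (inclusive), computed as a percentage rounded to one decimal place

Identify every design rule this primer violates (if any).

Fails: length, GC content.

Base counts: A=4, T=4, G=8, C=12 (length 28).
Tm: Tm = 2·8 + 4·20 = 96°C ✓
GC clamp: 3' end CTC has 2 G/C ✓
length: length 28, outside 26–27 ✗
GC content: GC 20/28 = 71.4%, outside 36.3–64.9% ✗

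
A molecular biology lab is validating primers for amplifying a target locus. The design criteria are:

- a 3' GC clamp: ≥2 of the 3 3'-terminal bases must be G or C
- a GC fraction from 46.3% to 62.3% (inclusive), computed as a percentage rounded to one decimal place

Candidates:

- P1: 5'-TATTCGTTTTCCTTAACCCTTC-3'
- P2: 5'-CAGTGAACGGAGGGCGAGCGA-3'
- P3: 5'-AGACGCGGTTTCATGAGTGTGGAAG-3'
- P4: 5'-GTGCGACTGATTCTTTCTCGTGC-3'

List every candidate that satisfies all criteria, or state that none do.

P1 (22 nt, A=3 T=11 G=1 C=7): 3' end TTC has 1 G/C, need ≥2 ✗; GC 8/22 = 36.4%, outside 46.3–62.3% ✗ — fails.
P2 (21 nt, A=6 T=1 G=10 C=4): 3' end CGA has 2 G/C ✓; GC 14/21 = 66.7%, outside 46.3–62.3% ✗ — fails.
P3 (25 nt, A=6 T=6 G=10 C=3): 3' end AAG has 1 G/C, need ≥2 ✗; GC 13/25 = 52.0% ✓ — fails.
P4 (23 nt, A=2 T=9 G=6 C=6): 3' end TGC has 2 G/C ✓; GC 12/23 = 52.2% ✓ — passes.

P4 only.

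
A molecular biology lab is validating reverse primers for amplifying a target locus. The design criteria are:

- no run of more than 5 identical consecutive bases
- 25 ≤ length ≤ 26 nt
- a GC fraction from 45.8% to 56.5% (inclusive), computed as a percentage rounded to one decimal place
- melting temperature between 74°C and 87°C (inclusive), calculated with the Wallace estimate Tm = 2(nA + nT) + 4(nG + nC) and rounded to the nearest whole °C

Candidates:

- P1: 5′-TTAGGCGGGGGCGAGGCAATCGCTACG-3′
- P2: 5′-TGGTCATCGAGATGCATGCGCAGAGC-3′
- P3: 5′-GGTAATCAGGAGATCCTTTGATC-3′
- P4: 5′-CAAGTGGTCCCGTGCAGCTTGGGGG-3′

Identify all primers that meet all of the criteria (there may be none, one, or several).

P1 (27 nt, A=5 T=4 G=12 C=6): longest run = 5 ✓; length 27, outside 25–26 ✗; GC 18/27 = 66.7%, outside 45.8–56.5% ✗; Tm = 2·9 + 4·18 = 90°C, outside 74–87°C ✗ — fails.
P2 (26 nt, A=6 T=5 G=9 C=6): longest run = 2 ✓; length 26 ✓; GC 15/26 = 57.7%, outside 45.8–56.5% ✗; Tm = 2·11 + 4·15 = 82°C ✓ — fails.
P3 (23 nt, A=6 T=7 G=6 C=4): longest run = 3 ✓; length 23, outside 25–26 ✗; GC 10/23 = 43.5%, outside 45.8–56.5% ✗; Tm = 2·13 + 4·10 = 66°C, outside 74–87°C ✗ — fails.
P4 (25 nt, A=3 T=5 G=11 C=6): longest run = 5 ✓; length 25 ✓; GC 17/25 = 68.0%, outside 45.8–56.5% ✗; Tm = 2·8 + 4·17 = 84°C ✓ — fails.

None of the candidates satisfy all criteria.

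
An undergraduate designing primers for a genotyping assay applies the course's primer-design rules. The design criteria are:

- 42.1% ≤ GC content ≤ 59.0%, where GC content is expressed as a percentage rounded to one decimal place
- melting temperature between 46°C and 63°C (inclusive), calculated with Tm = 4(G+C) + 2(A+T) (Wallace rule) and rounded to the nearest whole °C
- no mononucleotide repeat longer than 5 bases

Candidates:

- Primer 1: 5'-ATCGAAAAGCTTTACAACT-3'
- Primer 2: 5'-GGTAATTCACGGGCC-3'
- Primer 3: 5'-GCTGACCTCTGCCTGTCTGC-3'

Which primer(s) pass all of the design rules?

None of the candidates satisfy all criteria.

Primer 1 (19 nt, A=8 T=5 G=2 C=4): GC 6/19 = 31.6%, outside 42.1–59.0% ✗; Tm = 2·13 + 4·6 = 50°C ✓; longest run = 4 ✓ — fails.
Primer 2 (15 nt, A=3 T=3 G=5 C=4): GC 9/15 = 60.0%, outside 42.1–59.0% ✗; Tm = 2·6 + 4·9 = 48°C ✓; longest run = 3 ✓ — fails.
Primer 3 (20 nt, A=1 T=6 G=5 C=8): GC 13/20 = 65.0%, outside 42.1–59.0% ✗; Tm = 2·7 + 4·13 = 66°C, outside 46–63°C ✗; longest run = 2 ✓ — fails.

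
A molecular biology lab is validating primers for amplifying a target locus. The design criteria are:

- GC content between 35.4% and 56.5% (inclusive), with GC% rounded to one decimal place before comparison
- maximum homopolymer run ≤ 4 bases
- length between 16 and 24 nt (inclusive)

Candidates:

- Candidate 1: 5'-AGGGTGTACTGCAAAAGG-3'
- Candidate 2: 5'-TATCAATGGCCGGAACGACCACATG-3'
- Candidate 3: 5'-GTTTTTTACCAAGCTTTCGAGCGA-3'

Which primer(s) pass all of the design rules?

Candidate 1 only.

Candidate 1 (18 nt, A=6 T=3 G=7 C=2): GC 9/18 = 50.0% ✓; longest run = 4 ✓; length 18 ✓ — passes.
Candidate 2 (25 nt, A=8 T=4 G=6 C=7): GC 13/25 = 52.0% ✓; longest run = 2 ✓; length 25, outside 16–24 ✗ — fails.
Candidate 3 (24 nt, A=5 T=9 G=5 C=5): GC 10/24 = 41.7% ✓; longest run = 6, exceeds 4 ✗; length 24 ✓ — fails.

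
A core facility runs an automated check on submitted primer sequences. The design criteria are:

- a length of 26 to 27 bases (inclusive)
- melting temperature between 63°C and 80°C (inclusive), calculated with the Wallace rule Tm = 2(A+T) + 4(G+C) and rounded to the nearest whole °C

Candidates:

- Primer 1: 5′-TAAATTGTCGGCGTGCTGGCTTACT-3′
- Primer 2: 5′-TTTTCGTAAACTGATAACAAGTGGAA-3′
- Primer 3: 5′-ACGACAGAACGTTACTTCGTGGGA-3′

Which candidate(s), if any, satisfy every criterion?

Primer 2 only.

Primer 1 (25 nt, A=4 T=9 G=7 C=5): length 25, outside 26–27 ✗; Tm = 2·13 + 4·12 = 74°C ✓ — fails.
Primer 2 (26 nt, A=10 T=8 G=5 C=3): length 26 ✓; Tm = 2·18 + 4·8 = 68°C ✓ — passes.
Primer 3 (24 nt, A=7 T=5 G=7 C=5): length 24, outside 26–27 ✗; Tm = 2·12 + 4·12 = 72°C ✓ — fails.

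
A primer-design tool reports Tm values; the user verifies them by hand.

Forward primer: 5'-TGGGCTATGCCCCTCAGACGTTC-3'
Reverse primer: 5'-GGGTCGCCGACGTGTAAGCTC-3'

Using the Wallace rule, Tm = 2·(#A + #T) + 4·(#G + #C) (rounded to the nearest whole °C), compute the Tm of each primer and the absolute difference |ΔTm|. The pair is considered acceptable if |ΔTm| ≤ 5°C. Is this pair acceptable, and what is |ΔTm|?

Forward: A=3 T=6 G=6 C=8 → Tm = 2·9 + 4·14 = 74°C.
Reverse: A=3 T=4 G=8 C=6 → Tm = 2·7 + 4·14 = 70°C.
|ΔTm| = |74 − 70| = 4°C, ≤ 5°C.

|ΔTm| = 4°C; the pair is acceptable.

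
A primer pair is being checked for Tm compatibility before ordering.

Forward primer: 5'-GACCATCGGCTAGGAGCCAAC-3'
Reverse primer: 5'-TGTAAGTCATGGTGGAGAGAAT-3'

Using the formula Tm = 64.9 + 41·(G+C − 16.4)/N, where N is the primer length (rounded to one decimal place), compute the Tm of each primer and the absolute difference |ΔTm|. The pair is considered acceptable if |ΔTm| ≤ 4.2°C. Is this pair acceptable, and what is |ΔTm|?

Forward: G+C = 13, N = 21 → Tm = 64.9 + 41·(13 − 16.4)/21 = 58.3°C.
Reverse: G+C = 9, N = 22 → Tm = 64.9 + 41·(9 − 16.4)/22 = 51.1°C.
|ΔTm| = |58.3 − 51.1| = 7.2°C, > 4.2°C.

|ΔTm| = 7.2°C; the pair is not acceptable.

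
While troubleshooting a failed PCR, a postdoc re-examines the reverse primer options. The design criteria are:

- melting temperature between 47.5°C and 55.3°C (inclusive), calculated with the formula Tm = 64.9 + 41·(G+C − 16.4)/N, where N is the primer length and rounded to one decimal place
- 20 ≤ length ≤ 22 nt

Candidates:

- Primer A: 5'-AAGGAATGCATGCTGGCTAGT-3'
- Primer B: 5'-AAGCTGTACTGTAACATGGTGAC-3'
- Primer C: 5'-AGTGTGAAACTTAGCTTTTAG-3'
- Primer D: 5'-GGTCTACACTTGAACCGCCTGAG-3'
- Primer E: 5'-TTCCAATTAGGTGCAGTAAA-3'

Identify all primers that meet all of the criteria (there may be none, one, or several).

Primer A only.

Primer A (21 nt, A=6 T=5 G=7 C=3): Tm = 64.9 + 41·(10 − 16.4)/21 = 52.4°C ✓; length 21 ✓ — passes.
Primer B (23 nt, A=7 T=6 G=6 C=4): Tm = 64.9 + 41·(10 − 16.4)/23 = 53.5°C ✓; length 23, outside 20–22 ✗ — fails.
Primer C (21 nt, A=6 T=8 G=5 C=2): Tm = 64.9 + 41·(7 − 16.4)/21 = 46.5°C, outside 47.5–55.3°C ✗; length 21 ✓ — fails.
Primer D (23 nt, A=5 T=5 G=6 C=7): Tm = 64.9 + 41·(13 − 16.4)/23 = 58.8°C, outside 47.5–55.3°C ✗; length 23, outside 20–22 ✗ — fails.
Primer E (20 nt, A=7 T=6 G=4 C=3): Tm = 64.9 + 41·(7 − 16.4)/20 = 45.6°C, outside 47.5–55.3°C ✗; length 20 ✓ — fails.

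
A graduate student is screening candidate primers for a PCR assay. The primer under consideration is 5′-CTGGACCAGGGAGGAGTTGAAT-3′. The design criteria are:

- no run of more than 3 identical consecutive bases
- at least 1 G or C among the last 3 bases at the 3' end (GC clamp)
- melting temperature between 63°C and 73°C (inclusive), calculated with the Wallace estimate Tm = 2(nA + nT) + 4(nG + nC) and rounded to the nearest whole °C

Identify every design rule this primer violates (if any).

Base counts: A=6, T=4, G=9, C=3 (length 22).
homopolymer run: longest run = 3 ✓
GC clamp: 3' end AAT has 0 G/C, need ≥1 ✗
Tm: Tm = 2·10 + 4·12 = 68°C ✓

Fails: GC clamp.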